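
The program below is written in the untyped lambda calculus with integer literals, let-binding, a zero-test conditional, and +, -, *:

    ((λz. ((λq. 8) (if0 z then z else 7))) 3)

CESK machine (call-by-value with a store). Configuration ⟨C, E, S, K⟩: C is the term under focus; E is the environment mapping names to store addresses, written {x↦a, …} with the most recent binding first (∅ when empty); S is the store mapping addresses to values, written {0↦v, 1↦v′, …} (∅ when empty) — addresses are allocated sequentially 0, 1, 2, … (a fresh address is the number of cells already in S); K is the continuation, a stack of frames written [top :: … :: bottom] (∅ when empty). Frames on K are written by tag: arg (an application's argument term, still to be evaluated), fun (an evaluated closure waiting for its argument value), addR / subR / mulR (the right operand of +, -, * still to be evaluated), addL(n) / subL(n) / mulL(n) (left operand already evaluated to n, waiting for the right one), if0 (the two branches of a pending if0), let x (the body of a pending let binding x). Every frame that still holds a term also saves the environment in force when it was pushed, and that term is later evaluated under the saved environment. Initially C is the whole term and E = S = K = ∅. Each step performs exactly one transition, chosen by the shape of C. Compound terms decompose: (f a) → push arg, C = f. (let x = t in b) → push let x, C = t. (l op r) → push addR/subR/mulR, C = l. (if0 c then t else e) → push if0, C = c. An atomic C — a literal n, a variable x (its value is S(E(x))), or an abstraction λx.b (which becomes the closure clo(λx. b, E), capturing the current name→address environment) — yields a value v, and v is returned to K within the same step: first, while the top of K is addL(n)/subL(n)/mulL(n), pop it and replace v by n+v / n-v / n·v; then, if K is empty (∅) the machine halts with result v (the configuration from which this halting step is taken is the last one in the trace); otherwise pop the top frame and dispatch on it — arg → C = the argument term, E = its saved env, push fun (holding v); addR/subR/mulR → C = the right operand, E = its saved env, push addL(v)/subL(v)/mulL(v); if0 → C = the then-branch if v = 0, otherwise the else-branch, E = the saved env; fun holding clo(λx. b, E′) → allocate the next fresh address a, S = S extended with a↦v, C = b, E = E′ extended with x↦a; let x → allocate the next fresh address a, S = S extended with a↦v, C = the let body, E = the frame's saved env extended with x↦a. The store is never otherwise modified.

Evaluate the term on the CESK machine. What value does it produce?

Answer: 8

Derivation:
0. ⟨C=((λz. ((λq. 8) (if0 z then z else 7))) 3); E=∅; S=∅; K=∅⟩
1. ⟨C=(λz. ((λq. 8) (if0 z then z else 7))); E=∅; S=∅; K=[arg]⟩
2. ⟨C=3; E=∅; S=∅; K=[fun]⟩
3. ⟨C=((λq. 8) (if0 z then z else 7)); E={z↦0}; S={0↦3}; K=∅⟩
4. ⟨C=(λq. 8); E={z↦0}; S={0↦3}; K=[arg]⟩
5. ⟨C=(if0 z then z else 7); E={z↦0}; S={0↦3}; K=[fun]⟩
6. ⟨C=z; E={z↦0}; S={0↦3}; K=[if0 :: fun]⟩
7. ⟨C=7; E={z↦0}; S={0↦3}; K=[fun]⟩
8. ⟨C=8; E={q↦1, z↦0}; S={0↦3, 1↦7}; K=∅⟩
→ final value 8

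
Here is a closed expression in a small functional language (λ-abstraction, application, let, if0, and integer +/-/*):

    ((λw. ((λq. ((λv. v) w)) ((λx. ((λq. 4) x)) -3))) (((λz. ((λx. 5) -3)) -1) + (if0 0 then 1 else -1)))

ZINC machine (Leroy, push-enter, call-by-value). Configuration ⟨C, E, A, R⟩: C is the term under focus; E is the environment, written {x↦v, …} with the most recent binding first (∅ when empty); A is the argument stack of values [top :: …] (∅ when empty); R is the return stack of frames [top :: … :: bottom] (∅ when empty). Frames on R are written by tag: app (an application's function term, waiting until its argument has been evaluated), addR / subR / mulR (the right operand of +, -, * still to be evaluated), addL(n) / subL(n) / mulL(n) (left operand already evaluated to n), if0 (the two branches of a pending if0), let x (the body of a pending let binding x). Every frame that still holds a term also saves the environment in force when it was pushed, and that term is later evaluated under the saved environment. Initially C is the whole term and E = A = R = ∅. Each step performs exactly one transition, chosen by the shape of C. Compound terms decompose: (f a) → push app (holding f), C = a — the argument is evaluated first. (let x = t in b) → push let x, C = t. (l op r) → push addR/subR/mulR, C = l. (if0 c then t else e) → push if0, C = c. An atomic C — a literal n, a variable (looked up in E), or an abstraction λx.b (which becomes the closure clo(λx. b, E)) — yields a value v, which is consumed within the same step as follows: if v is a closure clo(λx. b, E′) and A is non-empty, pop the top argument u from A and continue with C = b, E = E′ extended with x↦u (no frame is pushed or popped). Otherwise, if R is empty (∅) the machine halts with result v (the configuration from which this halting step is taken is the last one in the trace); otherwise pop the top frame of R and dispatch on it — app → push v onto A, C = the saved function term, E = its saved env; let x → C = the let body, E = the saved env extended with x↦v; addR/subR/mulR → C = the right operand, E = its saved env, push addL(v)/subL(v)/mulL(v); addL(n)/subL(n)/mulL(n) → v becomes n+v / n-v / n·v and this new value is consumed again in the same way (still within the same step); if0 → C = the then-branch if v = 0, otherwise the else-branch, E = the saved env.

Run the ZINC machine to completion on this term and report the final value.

Answer: 6

Execution trace:
t=0: ⟨C=((λw. ((λq. ((λv. v) w)) ((λx. ((λq. 4) x)) -3))) (((λz. ((λx. 5) -3)) -1) + (if0 0 then 1 else -1))); E=∅; A=∅; R=∅⟩
t=1: ⟨C=(((λz. ((λx. 5) -3)) -1) + (if0 0 then 1 else -1)); E=∅; A=∅; R=[app]⟩
t=2: ⟨C=((λz. ((λx. 5) -3)) -1); E=∅; A=∅; R=[addR :: app]⟩
t=3: ⟨C=-1; E=∅; A=∅; R=[app :: addR :: app]⟩
t=4: ⟨C=(λz. ((λx. 5) -3)); E=∅; A=[-1]; R=[addR :: app]⟩
t=5: ⟨C=((λx. 5) -3); E={z↦-1}; A=∅; R=[addR :: app]⟩
t=6: ⟨C=-3; E={z↦-1}; A=∅; R=[app :: addR :: app]⟩
t=7: ⟨C=(λx. 5); E={z↦-1}; A=[-3]; R=[addR :: app]⟩
t=8: ⟨C=5; E={x↦-3, z↦-1}; A=∅; R=[addR :: app]⟩
t=9: ⟨C=(if0 0 then 1 else -1); E=∅; A=∅; R=[addL(5) :: app]⟩
t=10: ⟨C=0; E=∅; A=∅; R=[if0 :: addL(5) :: app]⟩
t=11: ⟨C=1; E=∅; A=∅; R=[addL(5) :: app]⟩
t=12: ⟨C=(λw. ((λq. ((λv. v) w)) ((λx. ((λq. 4) x)) -3))); E=∅; A=[6]; R=∅⟩
t=13: ⟨C=((λq. ((λv. v) w)) ((λx. ((λq. 4) x)) -3)); E={w↦6}; A=∅; R=∅⟩
t=14: ⟨C=((λx. ((λq. 4) x)) -3); E={w↦6}; A=∅; R=[app]⟩
t=15: ⟨C=-3; E={w↦6}; A=∅; R=[app :: app]⟩
t=16: ⟨C=(λx. ((λq. 4) x)); E={w↦6}; A=[-3]; R=[app]⟩
t=17: ⟨C=((λq. 4) x); E={x↦-3, w↦6}; A=∅; R=[app]⟩
t=18: ⟨C=x; E={x↦-3, w↦6}; A=∅; R=[app :: app]⟩
t=19: ⟨C=(λq. 4); E={x↦-3, w↦6}; A=[-3]; R=[app]⟩
t=20: ⟨C=4; E={q↦-3, x↦-3, w↦6}; A=∅; R=[app]⟩
t=21: ⟨C=(λq. ((λv. v) w)); E={w↦6}; A=[4]; R=∅⟩
t=22: ⟨C=((λv. v) w); E={q↦4, w↦6}; A=∅; R=∅⟩
t=23: ⟨C=w; E={q↦4, w↦6}; A=∅; R=[app]⟩
t=24: ⟨C=(λv. v); E={q↦4, w↦6}; A=[6]; R=∅⟩
t=25: ⟨C=v; E={v↦6, q↦4, w↦6}; A=∅; R=∅⟩
→ final value 6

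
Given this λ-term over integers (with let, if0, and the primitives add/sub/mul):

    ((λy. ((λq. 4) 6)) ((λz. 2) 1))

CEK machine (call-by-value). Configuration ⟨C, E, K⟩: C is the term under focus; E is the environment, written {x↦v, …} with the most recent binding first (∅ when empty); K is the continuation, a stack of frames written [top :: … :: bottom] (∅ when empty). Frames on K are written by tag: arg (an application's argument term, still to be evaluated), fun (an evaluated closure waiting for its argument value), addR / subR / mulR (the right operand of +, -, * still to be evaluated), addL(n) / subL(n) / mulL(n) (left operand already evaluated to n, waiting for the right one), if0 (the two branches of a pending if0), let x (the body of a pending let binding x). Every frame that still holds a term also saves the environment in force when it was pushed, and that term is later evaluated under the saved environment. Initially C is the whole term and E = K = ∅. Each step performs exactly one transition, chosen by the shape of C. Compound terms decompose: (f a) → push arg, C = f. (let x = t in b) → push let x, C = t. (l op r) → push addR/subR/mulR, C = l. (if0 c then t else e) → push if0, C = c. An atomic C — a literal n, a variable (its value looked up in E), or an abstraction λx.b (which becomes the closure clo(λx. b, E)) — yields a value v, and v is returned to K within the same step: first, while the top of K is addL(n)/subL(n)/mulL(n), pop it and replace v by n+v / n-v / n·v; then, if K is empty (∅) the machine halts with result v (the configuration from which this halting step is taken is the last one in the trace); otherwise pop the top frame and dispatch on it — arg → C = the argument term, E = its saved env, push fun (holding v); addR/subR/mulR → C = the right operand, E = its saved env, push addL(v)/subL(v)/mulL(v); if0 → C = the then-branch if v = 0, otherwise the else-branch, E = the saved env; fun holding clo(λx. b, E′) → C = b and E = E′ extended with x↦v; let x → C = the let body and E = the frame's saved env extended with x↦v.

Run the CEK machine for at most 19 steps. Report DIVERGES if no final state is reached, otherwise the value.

step 0: <C=((λy. ((λq. 4) 6)) ((λz. 2) 1)), E=∅, K=∅>
step 1: <C=(λy. ((λq. 4) 6)), E=∅, K=[arg]>
step 2: <C=((λz. 2) 1), E=∅, K=[fun]>
step 3: <C=(λz. 2), E=∅, K=[arg :: fun]>
step 4: <C=1, E=∅, K=[fun :: fun]>
step 5: <C=2, E={z↦1}, K=[fun]>
step 6: <C=((λq. 4) 6), E={y↦2}, K=∅>
step 7: <C=(λq. 4), E={y↦2}, K=[arg]>
step 8: <C=6, E={y↦2}, K=[fun]>
step 9: <C=4, E={q↦6, y↦2}, K=∅>
→ final value 4

Answer: 4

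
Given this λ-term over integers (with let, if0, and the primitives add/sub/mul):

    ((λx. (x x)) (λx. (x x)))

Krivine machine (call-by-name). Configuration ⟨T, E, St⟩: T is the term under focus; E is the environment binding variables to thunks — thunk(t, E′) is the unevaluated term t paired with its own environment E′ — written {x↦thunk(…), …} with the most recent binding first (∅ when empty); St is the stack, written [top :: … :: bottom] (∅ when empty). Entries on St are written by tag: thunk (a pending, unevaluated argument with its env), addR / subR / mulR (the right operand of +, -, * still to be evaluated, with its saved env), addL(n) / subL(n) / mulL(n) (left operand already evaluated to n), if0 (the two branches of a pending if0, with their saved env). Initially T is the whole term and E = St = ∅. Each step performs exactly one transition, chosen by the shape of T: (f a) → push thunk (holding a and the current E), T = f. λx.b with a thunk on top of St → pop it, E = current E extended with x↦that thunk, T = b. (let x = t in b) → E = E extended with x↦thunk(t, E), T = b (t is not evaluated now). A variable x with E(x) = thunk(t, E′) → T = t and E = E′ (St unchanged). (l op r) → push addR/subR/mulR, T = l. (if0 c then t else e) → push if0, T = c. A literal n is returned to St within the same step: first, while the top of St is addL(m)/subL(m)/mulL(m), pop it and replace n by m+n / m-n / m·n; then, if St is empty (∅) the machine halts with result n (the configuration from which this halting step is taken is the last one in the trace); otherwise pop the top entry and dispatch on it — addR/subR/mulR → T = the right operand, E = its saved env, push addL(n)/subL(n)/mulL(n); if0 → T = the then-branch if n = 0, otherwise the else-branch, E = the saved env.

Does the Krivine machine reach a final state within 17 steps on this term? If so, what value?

Answer: DIVERGES (no final state within 17 steps)

Execution trace:
[0] [T=((λx. (x x)) (λx. (x x))) | E=∅ | St=∅]
[1] [T=(λx. (x x)) | E=∅ | St=[thunk]]
[2] [T=(x x) | E={x↦thunk((λx. (x x)), ∅)} | St=∅]
[3] [T=x | E={x↦thunk((λx. (x x)), ∅)} | St=[thunk]]
[4] [T=(λx. (x x)) | E=∅ | St=[thunk]]
[5] [T=(x x) | E={x↦thunk(x, {x↦thunk((λx. (x x)), ∅)})} | St=∅]
[6] [T=x | E={x↦thunk(x, {x↦thunk((λx. (x x)), ∅)})} | St=[thunk]]
[7] [T=x | E={x↦thunk((λx. (x x)), ∅)} | St=[thunk]]
[8] [T=(λx. (x x)) | E=∅ | St=[thunk]]
[9] [T=(x x) | E={x↦thunk(x, {x↦thunk(x, {x↦thunk((λx. (x x)), ∅)})})} | St=∅]
[10] [T=x | E={x↦thunk(x, {x↦thunk(x, {x↦thunk((λx. (x x)), ∅)})})} | St=[thunk]]
[11] [T=x | E={x↦thunk(x, {x↦thunk((λx. (x x)), ∅)})} | St=[thunk]]
[12] [T=x | E={x↦thunk((λx. (x x)), ∅)} | St=[thunk]]
[13] [T=(λx. (x x)) | E=∅ | St=[thunk]]
[14] [T=(x x) | E={x↦thunk(x, {x↦thunk(x, {x↦thunk(x, {x↦thunk((λx. (x x)), ∅)})})})} | St=∅]
[15] [T=x | E={x↦thunk(x, {x↦thunk(x, {x↦thunk(x, {x↦thunk((λx. (x x)), ∅)})})})} | St=[thunk]]
[16] [T=x | E={x↦thunk(x, {x↦thunk(x, {x↦thunk((λx. (x x)), ∅)})})} | St=[thunk]]
[17] [T=x | E={x↦thunk(x, {x↦thunk((λx. (x x)), ∅)})} | St=[thunk]]
→ 17 transitions taken and the configuration is still not final: no result within 17 steps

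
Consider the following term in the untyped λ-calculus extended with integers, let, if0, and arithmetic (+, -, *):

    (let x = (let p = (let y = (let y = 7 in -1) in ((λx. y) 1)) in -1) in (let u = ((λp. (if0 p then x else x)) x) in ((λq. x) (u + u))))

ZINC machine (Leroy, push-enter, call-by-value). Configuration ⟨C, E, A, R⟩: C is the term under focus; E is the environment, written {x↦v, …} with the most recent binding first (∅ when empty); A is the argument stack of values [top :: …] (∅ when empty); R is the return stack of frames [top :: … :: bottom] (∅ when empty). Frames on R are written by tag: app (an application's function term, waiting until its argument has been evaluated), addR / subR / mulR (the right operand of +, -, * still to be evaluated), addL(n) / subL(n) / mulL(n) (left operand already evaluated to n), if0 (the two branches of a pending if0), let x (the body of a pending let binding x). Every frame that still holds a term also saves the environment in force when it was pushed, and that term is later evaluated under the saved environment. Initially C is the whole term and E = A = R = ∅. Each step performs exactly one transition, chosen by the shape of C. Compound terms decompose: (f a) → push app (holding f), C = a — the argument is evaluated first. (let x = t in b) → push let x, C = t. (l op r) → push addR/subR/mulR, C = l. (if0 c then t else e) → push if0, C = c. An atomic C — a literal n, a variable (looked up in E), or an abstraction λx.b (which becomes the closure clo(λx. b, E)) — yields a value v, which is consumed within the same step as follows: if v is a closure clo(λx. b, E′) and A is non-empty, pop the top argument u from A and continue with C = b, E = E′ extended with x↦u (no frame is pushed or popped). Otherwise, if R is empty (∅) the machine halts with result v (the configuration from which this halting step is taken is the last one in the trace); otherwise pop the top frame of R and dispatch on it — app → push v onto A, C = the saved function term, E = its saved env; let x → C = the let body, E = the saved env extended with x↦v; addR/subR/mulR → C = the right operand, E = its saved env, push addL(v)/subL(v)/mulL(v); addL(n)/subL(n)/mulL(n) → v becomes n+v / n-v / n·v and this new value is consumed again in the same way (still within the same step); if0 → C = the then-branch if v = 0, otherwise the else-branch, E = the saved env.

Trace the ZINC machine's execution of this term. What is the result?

Answer: -1

Execution trace:
step 0: <C=(let x = (let p = (let y = (let y = 7 in -1) in ((λx. y) 1)) in -1) in (let u = ((λp. (if0 p then x else x)) x) in ((λq. x) (u + u)))), E=∅, A=∅, R=∅>
step 1: <C=(let p = (let y = (let y = 7 in -1) in ((λx. y) 1)) in -1), E=∅, A=∅, R=[let x]>
step 2: <C=(let y = (let y = 7 in -1) in ((λx. y) 1)), E=∅, A=∅, R=[let p :: let x]>
step 3: <C=(let y = 7 in -1), E=∅, A=∅, R=[let y :: let p :: let x]>
step 4: <C=7, E=∅, A=∅, R=[let y :: let y :: let p :: let x]>
step 5: <C=-1, E={y↦7}, A=∅, R=[let y :: let p :: let x]>
step 6: <C=((λx. y) 1), E={y↦-1}, A=∅, R=[let p :: let x]>
step 7: <C=1, E={y↦-1}, A=∅, R=[app :: let p :: let x]>
step 8: <C=(λx. y), E={y↦-1}, A=[1], R=[let p :: let x]>
step 9: <C=y, E={x↦1, y↦-1}, A=∅, R=[let p :: let x]>
step 10: <C=-1, E={p↦-1}, A=∅, R=[let x]>
step 11: <C=(let u = ((λp. (if0 p then x else x)) x) in ((λq. x) (u + u))), E={x↦-1}, A=∅, R=∅>
step 12: <C=((λp. (if0 p then x else x)) x), E={x↦-1}, A=∅, R=[let u]>
step 13: <C=x, E={x↦-1}, A=∅, R=[app :: let u]>
step 14: <C=(λp. (if0 p then x else x)), E={x↦-1}, A=[-1], R=[let u]>
step 15: <C=(if0 p then x else x), E={p↦-1, x↦-1}, A=∅, R=[let u]>
step 16: <C=p, E={p↦-1, x↦-1}, A=∅, R=[if0 :: let u]>
step 17: <C=x, E={p↦-1, x↦-1}, A=∅, R=[let u]>
step 18: <C=((λq. x) (u + u)), E={u↦-1, x↦-1}, A=∅, R=∅>
step 19: <C=(u + u), E={u↦-1, x↦-1}, A=∅, R=[app]>
step 20: <C=u, E={u↦-1, x↦-1}, A=∅, R=[addR :: app]>
step 21: <C=u, E={u↦-1, x↦-1}, A=∅, R=[addL(-1) :: app]>
step 22: <C=(λq. x), E={u↦-1, x↦-1}, A=[-2], R=∅>
step 23: <C=x, E={q↦-2, u↦-1, x↦-1}, A=∅, R=∅>
→ final value -1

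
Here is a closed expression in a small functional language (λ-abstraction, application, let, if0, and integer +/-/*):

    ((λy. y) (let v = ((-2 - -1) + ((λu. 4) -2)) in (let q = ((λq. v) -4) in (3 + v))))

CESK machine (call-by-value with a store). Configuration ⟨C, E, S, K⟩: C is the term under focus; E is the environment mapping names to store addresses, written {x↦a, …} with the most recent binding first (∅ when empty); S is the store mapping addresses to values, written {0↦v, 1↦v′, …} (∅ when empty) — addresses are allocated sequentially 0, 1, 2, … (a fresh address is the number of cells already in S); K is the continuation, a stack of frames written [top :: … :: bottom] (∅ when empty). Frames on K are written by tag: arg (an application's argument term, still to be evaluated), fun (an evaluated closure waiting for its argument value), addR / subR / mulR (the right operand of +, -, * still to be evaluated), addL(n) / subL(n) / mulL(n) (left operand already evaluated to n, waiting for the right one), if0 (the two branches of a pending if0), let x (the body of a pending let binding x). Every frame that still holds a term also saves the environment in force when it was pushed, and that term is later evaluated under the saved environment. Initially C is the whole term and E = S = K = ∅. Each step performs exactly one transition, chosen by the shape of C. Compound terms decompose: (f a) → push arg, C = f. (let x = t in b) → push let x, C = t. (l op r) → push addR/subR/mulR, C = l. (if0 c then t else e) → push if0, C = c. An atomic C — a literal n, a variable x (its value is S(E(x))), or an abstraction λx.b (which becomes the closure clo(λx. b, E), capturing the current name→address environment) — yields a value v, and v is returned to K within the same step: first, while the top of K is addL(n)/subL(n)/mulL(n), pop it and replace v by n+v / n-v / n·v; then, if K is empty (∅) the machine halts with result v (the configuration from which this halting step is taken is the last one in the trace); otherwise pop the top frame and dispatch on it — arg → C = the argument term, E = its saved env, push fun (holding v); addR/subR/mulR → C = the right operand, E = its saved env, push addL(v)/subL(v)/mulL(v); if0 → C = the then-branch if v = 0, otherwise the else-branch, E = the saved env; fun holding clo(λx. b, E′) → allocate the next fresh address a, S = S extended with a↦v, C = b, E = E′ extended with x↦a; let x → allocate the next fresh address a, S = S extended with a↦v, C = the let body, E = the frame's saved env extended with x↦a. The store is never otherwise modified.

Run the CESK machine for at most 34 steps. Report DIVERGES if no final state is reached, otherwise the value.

step 0: <C=((λy. y) (let v = ((-2 - -1) + ((λu. 4) -2)) in (let q = ((λq. v) -4) in (3 + v)))), E=∅, S=∅, K=∅>
step 1: <C=(λy. y), E=∅, S=∅, K=[arg]>
step 2: <C=(let v = ((-2 - -1) + ((λu. 4) -2)) in (let q = ((λq. v) -4) in (3 + v))), E=∅, S=∅, K=[fun]>
step 3: <C=((-2 - -1) + ((λu. 4) -2)), E=∅, S=∅, K=[let v :: fun]>
step 4: <C=(-2 - -1), E=∅, S=∅, K=[addR :: let v :: fun]>
step 5: <C=-2, E=∅, S=∅, K=[subR :: addR :: let v :: fun]>
step 6: <C=-1, E=∅, S=∅, K=[subL(-2) :: addR :: let v :: fun]>
step 7: <C=((λu. 4) -2), E=∅, S=∅, K=[addL(-1) :: let v :: fun]>
step 8: <C=(λu. 4), E=∅, S=∅, K=[arg :: addL(-1) :: let v :: fun]>
step 9: <C=-2, E=∅, S=∅, K=[fun :: addL(-1) :: let v :: fun]>
step 10: <C=4, E={u↦0}, S={0↦-2}, K=[addL(-1) :: let v :: fun]>
step 11: <C=(let q = ((λq. v) -4) in (3 + v)), E={v↦1}, S={0↦-2, 1↦3}, K=[fun]>
step 12: <C=((λq. v) -4), E={v↦1}, S={0↦-2, 1↦3}, K=[let q :: fun]>
step 13: <C=(λq. v), E={v↦1}, S={0↦-2, 1↦3}, K=[arg :: let q :: fun]>
step 14: <C=-4, E={v↦1}, S={0↦-2, 1↦3}, K=[fun :: let q :: fun]>
step 15: <C=v, E={q↦2, v↦1}, S={0↦-2, 1↦3, 2↦-4}, K=[let q :: fun]>
step 16: <C=(3 + v), E={q↦3, v↦1}, S={0↦-2, 1↦3, 2↦-4, 3↦3}, K=[fun]>
step 17: <C=3, E={q↦3, v↦1}, S={0↦-2, 1↦3, 2↦-4, 3↦3}, K=[addR :: fun]>
step 18: <C=v, E={q↦3, v↦1}, S={0↦-2, 1↦3, 2↦-4, 3↦3}, K=[addL(3) :: fun]>
step 19: <C=y, E={y↦4}, S={0↦-2, 1↦3, 2↦-4, 3↦3, 4↦6}, K=∅>
→ final value 6

Answer: 6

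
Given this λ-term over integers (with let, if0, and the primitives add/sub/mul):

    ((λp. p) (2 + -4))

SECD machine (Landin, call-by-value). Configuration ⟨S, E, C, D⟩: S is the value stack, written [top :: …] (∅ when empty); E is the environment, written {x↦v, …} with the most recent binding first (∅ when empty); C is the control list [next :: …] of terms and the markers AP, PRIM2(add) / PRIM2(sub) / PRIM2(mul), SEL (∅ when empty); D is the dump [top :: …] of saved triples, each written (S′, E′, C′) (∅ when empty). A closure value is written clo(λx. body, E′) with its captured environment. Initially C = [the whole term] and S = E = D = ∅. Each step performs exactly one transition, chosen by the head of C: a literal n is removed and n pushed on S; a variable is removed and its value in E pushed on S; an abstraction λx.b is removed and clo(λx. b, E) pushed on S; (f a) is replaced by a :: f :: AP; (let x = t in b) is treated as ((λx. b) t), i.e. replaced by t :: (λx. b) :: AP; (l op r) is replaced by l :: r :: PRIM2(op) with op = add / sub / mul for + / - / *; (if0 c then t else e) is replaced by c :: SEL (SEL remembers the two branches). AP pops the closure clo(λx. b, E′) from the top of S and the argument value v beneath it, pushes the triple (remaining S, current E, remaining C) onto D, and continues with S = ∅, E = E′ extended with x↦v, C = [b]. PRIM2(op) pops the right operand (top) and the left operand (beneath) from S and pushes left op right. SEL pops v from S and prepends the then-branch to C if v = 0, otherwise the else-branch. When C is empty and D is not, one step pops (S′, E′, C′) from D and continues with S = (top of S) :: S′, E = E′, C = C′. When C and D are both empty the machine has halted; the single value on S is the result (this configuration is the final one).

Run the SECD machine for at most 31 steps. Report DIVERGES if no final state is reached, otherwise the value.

Answer: -2

Derivation:
step 0: ⟨S=∅; E=∅; C=[((λp. p) (2 + -4))]; D=∅⟩
step 1: ⟨S=∅; E=∅; C=[(2 + -4) :: (λp. p) :: AP]; D=∅⟩
step 2: ⟨S=∅; E=∅; C=[2 :: -4 :: PRIM2(add) :: (λp. p) :: AP]; D=∅⟩
step 3: ⟨S=[2]; E=∅; C=[-4 :: PRIM2(add) :: (λp. p) :: AP]; D=∅⟩
step 4: ⟨S=[-4 :: 2]; E=∅; C=[PRIM2(add) :: (λp. p) :: AP]; D=∅⟩
step 5: ⟨S=[-2]; E=∅; C=[(λp. p) :: AP]; D=∅⟩
step 6: ⟨S=[clo(λp. p, ∅) :: -2]; E=∅; C=[AP]; D=∅⟩
step 7: ⟨S=∅; E={p↦-2}; C=[p]; D=[(∅, ∅, ∅)]⟩
step 8: ⟨S=[-2]; E={p↦-2}; C=∅; D=[(∅, ∅, ∅)]⟩
step 9: ⟨S=[-2]; E=∅; C=∅; D=∅⟩
→ final value -2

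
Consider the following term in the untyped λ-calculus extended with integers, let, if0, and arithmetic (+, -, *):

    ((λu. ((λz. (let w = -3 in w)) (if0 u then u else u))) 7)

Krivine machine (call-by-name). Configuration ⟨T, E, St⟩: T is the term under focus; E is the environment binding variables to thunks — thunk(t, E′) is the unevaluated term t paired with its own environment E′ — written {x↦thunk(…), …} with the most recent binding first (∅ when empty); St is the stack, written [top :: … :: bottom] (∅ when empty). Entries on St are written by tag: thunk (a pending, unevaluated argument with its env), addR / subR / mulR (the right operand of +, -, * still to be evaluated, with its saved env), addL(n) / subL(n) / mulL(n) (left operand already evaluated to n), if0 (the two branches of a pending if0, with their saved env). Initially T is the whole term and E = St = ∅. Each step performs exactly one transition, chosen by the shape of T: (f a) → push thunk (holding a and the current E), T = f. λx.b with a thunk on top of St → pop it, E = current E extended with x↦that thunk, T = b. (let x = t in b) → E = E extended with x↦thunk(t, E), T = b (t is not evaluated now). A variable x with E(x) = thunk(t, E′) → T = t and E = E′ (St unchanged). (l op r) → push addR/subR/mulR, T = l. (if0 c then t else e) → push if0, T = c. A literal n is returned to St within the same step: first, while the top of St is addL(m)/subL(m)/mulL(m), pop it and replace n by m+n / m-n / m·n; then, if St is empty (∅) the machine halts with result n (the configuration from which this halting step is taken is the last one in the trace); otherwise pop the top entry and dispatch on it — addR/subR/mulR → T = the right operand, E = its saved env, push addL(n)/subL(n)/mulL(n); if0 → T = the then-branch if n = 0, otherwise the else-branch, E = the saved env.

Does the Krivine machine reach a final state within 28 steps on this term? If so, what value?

step 0: [T=((λu. ((λz. (let w = -3 in w)) (if0 u then u else u))) 7) | E=∅ | St=∅]
step 1: [T=(λu. ((λz. (let w = -3 in w)) (if0 u then u else u))) | E=∅ | St=[thunk]]
step 2: [T=((λz. (let w = -3 in w)) (if0 u then u else u)) | E={u↦thunk(7, ∅)} | St=∅]
step 3: [T=(λz. (let w = -3 in w)) | E={u↦thunk(7, ∅)} | St=[thunk]]
step 4: [T=(let w = -3 in w) | E={z↦thunk((if0 u then u else u), {u↦thunk(7, ∅)}), u↦thunk(7, ∅)} | St=∅]
step 5: [T=w | E={w↦thunk(-3, {z↦thunk((if0 u then u else u), {u↦thunk(7, ∅)}), u↦thunk(7, ∅)}), z↦thunk((if0 u then u else u), {u↦thunk(7, ∅)}), u↦thunk(7, ∅)} | St=∅]
step 6: [T=-3 | E={z↦thunk((if0 u then u else u), {u↦thunk(7, ∅)}), u↦thunk(7, ∅)} | St=∅]
→ final value -3

Answer: -3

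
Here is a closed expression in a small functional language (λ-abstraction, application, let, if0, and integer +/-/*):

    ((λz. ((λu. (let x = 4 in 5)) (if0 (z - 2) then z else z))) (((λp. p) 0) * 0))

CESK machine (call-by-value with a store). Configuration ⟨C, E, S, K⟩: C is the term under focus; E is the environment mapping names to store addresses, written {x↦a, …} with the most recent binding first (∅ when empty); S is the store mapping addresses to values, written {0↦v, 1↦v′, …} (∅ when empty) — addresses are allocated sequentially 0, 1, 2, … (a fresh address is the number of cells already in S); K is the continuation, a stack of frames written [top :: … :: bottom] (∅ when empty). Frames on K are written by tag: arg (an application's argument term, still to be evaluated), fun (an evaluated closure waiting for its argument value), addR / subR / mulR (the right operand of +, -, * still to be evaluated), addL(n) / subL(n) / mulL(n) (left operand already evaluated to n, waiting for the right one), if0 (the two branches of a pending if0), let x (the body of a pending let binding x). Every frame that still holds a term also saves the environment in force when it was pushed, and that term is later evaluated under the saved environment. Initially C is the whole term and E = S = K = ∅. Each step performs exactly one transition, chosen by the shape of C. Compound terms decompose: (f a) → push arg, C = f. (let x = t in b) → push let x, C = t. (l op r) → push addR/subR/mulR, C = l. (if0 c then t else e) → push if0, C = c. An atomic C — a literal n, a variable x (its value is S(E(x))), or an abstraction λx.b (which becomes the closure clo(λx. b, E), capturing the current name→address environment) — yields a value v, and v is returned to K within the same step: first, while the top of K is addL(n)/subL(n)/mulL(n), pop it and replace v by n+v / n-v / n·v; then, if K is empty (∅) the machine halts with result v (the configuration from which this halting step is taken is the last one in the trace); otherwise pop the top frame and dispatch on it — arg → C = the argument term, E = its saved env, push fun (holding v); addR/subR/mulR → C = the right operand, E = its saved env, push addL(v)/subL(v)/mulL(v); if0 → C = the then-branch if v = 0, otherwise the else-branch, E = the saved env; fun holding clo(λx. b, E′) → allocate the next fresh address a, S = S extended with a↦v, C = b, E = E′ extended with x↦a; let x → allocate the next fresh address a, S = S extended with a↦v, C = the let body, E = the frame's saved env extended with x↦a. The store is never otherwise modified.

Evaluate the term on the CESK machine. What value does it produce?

[0] [C=((λz. ((λu. (let x = 4 in 5)) (if0 (z - 2) then z else z))) (((λp. p) 0) * 0)) | E=∅ | S=∅ | K=∅]
[1] [C=(λz. ((λu. (let x = 4 in 5)) (if0 (z - 2) then z else z))) | E=∅ | S=∅ | K=[arg]]
[2] [C=(((λp. p) 0) * 0) | E=∅ | S=∅ | K=[fun]]
[3] [C=((λp. p) 0) | E=∅ | S=∅ | K=[mulR :: fun]]
[4] [C=(λp. p) | E=∅ | S=∅ | K=[arg :: mulR :: fun]]
[5] [C=0 | E=∅ | S=∅ | K=[fun :: mulR :: fun]]
[6] [C=p | E={p↦0} | S={0↦0} | K=[mulR :: fun]]
[7] [C=0 | E=∅ | S={0↦0} | K=[mulL(0) :: fun]]
[8] [C=((λu. (let x = 4 in 5)) (if0 (z - 2) then z else z)) | E={z↦1} | S={0↦0, 1↦0} | K=∅]
[9] [C=(λu. (let x = 4 in 5)) | E={z↦1} | S={0↦0, 1↦0} | K=[arg]]
[10] [C=(if0 (z - 2) then z else z) | E={z↦1} | S={0↦0, 1↦0} | K=[fun]]
[11] [C=(z - 2) | E={z↦1} | S={0↦0, 1↦0} | K=[if0 :: fun]]
[12] [C=z | E={z↦1} | S={0↦0, 1↦0} | K=[subR :: if0 :: fun]]
[13] [C=2 | E={z↦1} | S={0↦0, 1↦0} | K=[subL(0) :: if0 :: fun]]
[14] [C=z | E={z↦1} | S={0↦0, 1↦0} | K=[fun]]
[15] [C=(let x = 4 in 5) | E={u↦2, z↦1} | S={0↦0, 1↦0, 2↦0} | K=∅]
[16] [C=4 | E={u↦2, z↦1} | S={0↦0, 1↦0, 2↦0} | K=[let x]]
[17] [C=5 | E={x↦3, u↦2, z↦1} | S={0↦0, 1↦0, 2↦0, 3↦4} | K=∅]
→ final value 5

Answer: 5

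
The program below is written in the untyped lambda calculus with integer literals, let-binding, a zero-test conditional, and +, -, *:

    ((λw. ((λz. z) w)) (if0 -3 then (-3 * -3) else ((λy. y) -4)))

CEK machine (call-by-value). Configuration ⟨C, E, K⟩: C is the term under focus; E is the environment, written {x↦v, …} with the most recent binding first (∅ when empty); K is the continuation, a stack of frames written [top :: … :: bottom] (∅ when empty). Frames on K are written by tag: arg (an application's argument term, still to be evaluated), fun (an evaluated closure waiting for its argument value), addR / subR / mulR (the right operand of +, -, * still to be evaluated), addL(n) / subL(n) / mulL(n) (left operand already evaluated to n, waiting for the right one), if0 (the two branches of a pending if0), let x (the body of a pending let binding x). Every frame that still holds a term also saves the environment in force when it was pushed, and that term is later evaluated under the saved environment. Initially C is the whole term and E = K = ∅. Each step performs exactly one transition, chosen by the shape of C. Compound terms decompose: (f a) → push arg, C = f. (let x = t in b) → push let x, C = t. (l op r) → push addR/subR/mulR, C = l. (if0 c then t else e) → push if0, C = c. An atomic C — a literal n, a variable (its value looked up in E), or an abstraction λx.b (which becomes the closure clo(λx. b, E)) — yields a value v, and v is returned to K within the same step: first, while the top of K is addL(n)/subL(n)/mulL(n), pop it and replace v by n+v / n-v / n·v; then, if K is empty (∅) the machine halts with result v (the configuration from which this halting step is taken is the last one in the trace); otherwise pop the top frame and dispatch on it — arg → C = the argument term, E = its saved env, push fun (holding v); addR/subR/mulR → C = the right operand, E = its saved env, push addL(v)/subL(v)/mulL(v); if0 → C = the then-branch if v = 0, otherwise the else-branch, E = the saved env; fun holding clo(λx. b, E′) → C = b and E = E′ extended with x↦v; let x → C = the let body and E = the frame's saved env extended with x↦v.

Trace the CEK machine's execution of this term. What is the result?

Answer: -4

Machine steps:
step 0: <C=((λw. ((λz. z) w)) (if0 -3 then (-3 * -3) else ((λy. y) -4))), E=∅, K=∅>
step 1: <C=(λw. ((λz. z) w)), E=∅, K=[arg]>
step 2: <C=(if0 -3 then (-3 * -3) else ((λy. y) -4)), E=∅, K=[fun]>
step 3: <C=-3, E=∅, K=[if0 :: fun]>
step 4: <C=((λy. y) -4), E=∅, K=[fun]>
step 5: <C=(λy. y), E=∅, K=[arg :: fun]>
step 6: <C=-4, E=∅, K=[fun :: fun]>
step 7: <C=y, E={y↦-4}, K=[fun]>
step 8: <C=((λz. z) w), E={w↦-4}, K=∅>
step 9: <C=(λz. z), E={w↦-4}, K=[arg]>
step 10: <C=w, E={w↦-4}, K=[fun]>
step 11: <C=z, E={z↦-4, w↦-4}, K=∅>
→ final value -4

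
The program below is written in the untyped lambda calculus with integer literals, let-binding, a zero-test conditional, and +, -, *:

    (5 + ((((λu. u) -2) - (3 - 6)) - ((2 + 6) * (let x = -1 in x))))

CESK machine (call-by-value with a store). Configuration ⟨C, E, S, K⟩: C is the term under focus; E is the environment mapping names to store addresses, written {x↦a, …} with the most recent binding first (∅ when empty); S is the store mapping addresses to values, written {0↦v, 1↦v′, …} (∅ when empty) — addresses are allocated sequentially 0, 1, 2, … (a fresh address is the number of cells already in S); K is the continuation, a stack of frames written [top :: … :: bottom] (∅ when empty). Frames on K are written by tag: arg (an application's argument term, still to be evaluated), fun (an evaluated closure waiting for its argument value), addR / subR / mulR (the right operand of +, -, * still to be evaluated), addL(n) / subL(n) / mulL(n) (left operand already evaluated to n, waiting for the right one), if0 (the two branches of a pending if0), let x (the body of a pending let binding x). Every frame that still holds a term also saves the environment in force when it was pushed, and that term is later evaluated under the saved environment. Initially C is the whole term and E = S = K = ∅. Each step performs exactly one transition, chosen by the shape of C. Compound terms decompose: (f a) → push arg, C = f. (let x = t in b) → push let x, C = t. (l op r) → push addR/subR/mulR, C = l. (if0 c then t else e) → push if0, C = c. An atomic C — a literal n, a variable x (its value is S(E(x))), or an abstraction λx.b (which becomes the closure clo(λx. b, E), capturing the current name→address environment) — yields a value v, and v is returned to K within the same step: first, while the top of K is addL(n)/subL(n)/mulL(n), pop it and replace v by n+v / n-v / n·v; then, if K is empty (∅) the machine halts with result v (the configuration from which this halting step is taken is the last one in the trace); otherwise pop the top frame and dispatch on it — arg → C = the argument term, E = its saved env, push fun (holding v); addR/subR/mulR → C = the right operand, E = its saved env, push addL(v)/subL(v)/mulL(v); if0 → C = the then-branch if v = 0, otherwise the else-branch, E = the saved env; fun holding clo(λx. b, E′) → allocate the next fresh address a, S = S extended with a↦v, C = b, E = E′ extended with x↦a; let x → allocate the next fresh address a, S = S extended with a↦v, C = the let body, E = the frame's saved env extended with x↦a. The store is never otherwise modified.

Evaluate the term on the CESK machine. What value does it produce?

Answer: 14

Machine steps:
t=0: ⟨C=(5 + ((((λu. u) -2) - (3 - 6)) - ((2 + 6) * (let x = -1 in x)))); E=∅; S=∅; K=∅⟩
t=1: ⟨C=5; E=∅; S=∅; K=[addR]⟩
t=2: ⟨C=((((λu. u) -2) - (3 - 6)) - ((2 + 6) * (let x = -1 in x))); E=∅; S=∅; K=[addL(5)]⟩
t=3: ⟨C=(((λu. u) -2) - (3 - 6)); E=∅; S=∅; K=[subR :: addL(5)]⟩
t=4: ⟨C=((λu. u) -2); E=∅; S=∅; K=[subR :: subR :: addL(5)]⟩
t=5: ⟨C=(λu. u); E=∅; S=∅; K=[arg :: subR :: subR :: addL(5)]⟩
t=6: ⟨C=-2; E=∅; S=∅; K=[fun :: subR :: subR :: addL(5)]⟩
t=7: ⟨C=u; E={u↦0}; S={0↦-2}; K=[subR :: subR :: addL(5)]⟩
t=8: ⟨C=(3 - 6); E=∅; S={0↦-2}; K=[subL(-2) :: subR :: addL(5)]⟩
t=9: ⟨C=3; E=∅; S={0↦-2}; K=[subR :: subL(-2) :: subR :: addL(5)]⟩
t=10: ⟨C=6; E=∅; S={0↦-2}; K=[subL(3) :: subL(-2) :: subR :: addL(5)]⟩
t=11: ⟨C=((2 + 6) * (let x = -1 in x)); E=∅; S={0↦-2}; K=[subL(1) :: addL(5)]⟩
t=12: ⟨C=(2 + 6); E=∅; S={0↦-2}; K=[mulR :: subL(1) :: addL(5)]⟩
t=13: ⟨C=2; E=∅; S={0↦-2}; K=[addR :: mulR :: subL(1) :: addL(5)]⟩
t=14: ⟨C=6; E=∅; S={0↦-2}; K=[addL(2) :: mulR :: subL(1) :: addL(5)]⟩
t=15: ⟨C=(let x = -1 in x); E=∅; S={0↦-2}; K=[mulL(8) :: subL(1) :: addL(5)]⟩
t=16: ⟨C=-1; E=∅; S={0↦-2}; K=[let x :: mulL(8) :: subL(1) :: addL(5)]⟩
t=17: ⟨C=x; E={x↦1}; S={0↦-2, 1↦-1}; K=[mulL(8) :: subL(1) :: addL(5)]⟩
→ final value 14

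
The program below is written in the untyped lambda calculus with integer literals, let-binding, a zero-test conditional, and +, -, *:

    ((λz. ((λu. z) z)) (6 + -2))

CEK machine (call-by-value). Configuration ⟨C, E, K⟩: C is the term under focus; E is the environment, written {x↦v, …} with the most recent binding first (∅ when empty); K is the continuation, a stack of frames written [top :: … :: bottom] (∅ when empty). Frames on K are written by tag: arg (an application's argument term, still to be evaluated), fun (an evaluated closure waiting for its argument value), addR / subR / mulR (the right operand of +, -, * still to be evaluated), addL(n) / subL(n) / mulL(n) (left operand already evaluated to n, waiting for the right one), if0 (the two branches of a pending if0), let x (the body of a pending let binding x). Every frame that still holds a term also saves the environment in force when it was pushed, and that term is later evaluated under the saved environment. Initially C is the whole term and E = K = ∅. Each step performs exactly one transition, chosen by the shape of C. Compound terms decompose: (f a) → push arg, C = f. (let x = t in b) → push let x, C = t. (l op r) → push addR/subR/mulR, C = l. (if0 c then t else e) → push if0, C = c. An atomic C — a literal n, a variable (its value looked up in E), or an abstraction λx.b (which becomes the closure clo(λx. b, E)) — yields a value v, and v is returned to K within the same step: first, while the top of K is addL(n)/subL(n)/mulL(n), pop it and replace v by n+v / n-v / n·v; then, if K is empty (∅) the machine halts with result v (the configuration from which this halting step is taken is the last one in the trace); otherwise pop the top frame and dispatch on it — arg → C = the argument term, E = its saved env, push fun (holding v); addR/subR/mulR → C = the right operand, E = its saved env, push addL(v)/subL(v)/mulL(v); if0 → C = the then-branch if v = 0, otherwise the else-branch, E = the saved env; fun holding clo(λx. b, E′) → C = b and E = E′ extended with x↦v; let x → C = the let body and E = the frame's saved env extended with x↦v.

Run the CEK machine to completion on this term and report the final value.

Answer: 4

Machine steps:
t=0: ⟨C=((λz. ((λu. z) z)) (6 + -2)); E=∅; K=∅⟩
t=1: ⟨C=(λz. ((λu. z) z)); E=∅; K=[arg]⟩
t=2: ⟨C=(6 + -2); E=∅; K=[fun]⟩
t=3: ⟨C=6; E=∅; K=[addR :: fun]⟩
t=4: ⟨C=-2; E=∅; K=[addL(6) :: fun]⟩
t=5: ⟨C=((λu. z) z); E={z↦4}; K=∅⟩
t=6: ⟨C=(λu. z); E={z↦4}; K=[arg]⟩
t=7: ⟨C=z; E={z↦4}; K=[fun]⟩
t=8: ⟨C=z; E={u↦4, z↦4}; K=∅⟩
→ final value 4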